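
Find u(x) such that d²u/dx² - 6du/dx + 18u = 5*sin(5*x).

Characteristic equation r² - 6r + 18 = 0 has discriminant (-6)² - 4·(18) = -36 < 0, so r = 3 ± 3i.
Hence u_h = C1*cos(3*x)*exp(3*x) + C2*exp(3*x)*sin(3*x).
Try u_p = A*cos(5*x) + B*sin(5*x). Substituting and equating the coefficients of cos(5x) and sin(5x) gives A = 150/949, B = -35/949, so u_p = -35*sin(5*x)/949 + 150*cos(5*x)/949.

u = -35*sin(5*x)/949 + 150*cos(5*x)/949 + C1*cos(3*x)*exp(3*x) + C2*exp(3*x)*sin(3*x)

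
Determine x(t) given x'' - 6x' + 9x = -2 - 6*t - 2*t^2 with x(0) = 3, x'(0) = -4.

x = -22/27 - 26*t/27 - 2*t**2/9 + 103*exp(3*t)/27 - 391*t*exp(3*t)/27

Characteristic equation r² - 6r + 9 = 0 has discriminant (-6)² - 4·(9) = 0, so r = 3 is a repeated root.
Hence x_h = (C1 + C2*t)*exp(3*t).
For the particular solution try x_p = A0 + A1*t + A2*t^2. Substituting and matching coefficients of each power of t gives A0 = -22/27, A1 = -26/27, A2 = -2/9, so x_p = -22/27 - 26*t/27 - 2*t^2/9.
General solution: x = -22/27 - 26*t/27 - 2*t^2/9 + C1*exp(3*t) + C2*t*exp(3*t).
Apply the initial conditions: x(0) = -22/27 + C1 = 3 and x'(0) = -26/27 + C2 + 3*C1 = -4. Solving gives C1 = 103/27, C2 = -391/27.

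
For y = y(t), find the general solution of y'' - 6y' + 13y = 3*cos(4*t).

Characteristic equation r² - 6r + 13 = 0 has discriminant (-6)² - 4·(13) = -16 < 0, so r = 3 ± 2i.
Hence y_h = C1*cos(2*t)*exp(3*t) + C2*exp(3*t)*sin(2*t).
Try y_p = A*cos(4*t) + B*sin(4*t). Substituting and equating the coefficients of cos(4t) and sin(4t) gives A = -1/65, B = -8/65, so y_p = -8*sin(4*t)/65 - cos(4*t)/65.

y = -8*sin(4*t)/65 - cos(4*t)/65 + C1*cos(2*t)*exp(3*t) + C2*exp(3*t)*sin(2*t)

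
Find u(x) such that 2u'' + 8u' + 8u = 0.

Divide through by 2: u'' + 4u' + 4u = 0.
Characteristic equation r² + 4r + 4 = 0 has discriminant (4)² - 4·(4) = 0, so r = -2 is a repeated root.
Hence u_h = (C1 + C2*x)*exp(-2*x).

u = C1*exp(-2*x) + C2*x*exp(-2*x)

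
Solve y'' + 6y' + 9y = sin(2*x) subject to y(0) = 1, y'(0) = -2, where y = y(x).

Characteristic equation r² + 6r + 9 = 0 has discriminant (6)² - 4·(9) = 0, so r = -3 is a repeated root.
Hence y_h = (C1 + C2*x)*exp(-3*x).
Try y_p = A*cos(2*x) + B*sin(2*x). Substituting and equating the coefficients of cos(2x) and sin(2x) gives A = -12/169, B = 5/169, so y_p = -12*cos(2*x)/169 + 5*sin(2*x)/169.
General solution: y = -12*cos(2*x)/169 + 5*sin(2*x)/169 + C1*exp(-3*x) + C2*x*exp(-3*x).
Apply the initial conditions: y(0) = -12/169 + C1 = 1 and y'(0) = 10/169 + C2 - 3*C1 = -2. Solving gives C1 = 181/169, C2 = 15/13.

y = -12*cos(2*x)/169 + 5*sin(2*x)/169 + 181*exp(-3*x)/169 + 15*x*exp(-3*x)/13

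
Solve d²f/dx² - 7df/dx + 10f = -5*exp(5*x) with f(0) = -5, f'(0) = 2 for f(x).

f = -86*exp(2*x)/9 + 41*exp(5*x)/9 - 5*x*exp(5*x)/3

Characteristic equation r² - 7r + 10 = 0 factors as (r - 2)(r - 5) = 0, so r = 2, 5.
Hence f_h = C1*exp(2*x) + C2*exp(5*x).
Since exp(5*x) solves the homogeneous equation (r = 5 is a root of multiplicity 1), multiply the trial by x. Try f_p = A*x*exp(5*x). Substituting into the equation and dividing by exp(5*x) gives A = -5/3, so f_p = -5*x*exp(5*x)/3.
General solution: f = C1*exp(2*x) + C2*exp(5*x) - 5*x*exp(5*x)/3.
Apply the initial conditions: f(0) = C1 + C2 = -5 and f'(0) = -5/3 + 2*C1 + 5*C2 = 2. Solving gives C1 = -86/9, C2 = 41/9.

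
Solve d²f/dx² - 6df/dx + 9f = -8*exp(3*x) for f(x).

Characteristic equation r² - 6r + 9 = 0 has discriminant (-6)² - 4·(9) = 0, so r = 3 is a repeated root.
Hence f_h = (C1 + C2*x)*exp(3*x).
Since exp(3*x) solves the homogeneous equation (r = 3 is a root of multiplicity 2), multiply the trial by x^2. Try f_p = A*x^2*exp(3*x). Substituting into the equation and dividing by exp(3*x) gives A = -4, so f_p = -4*x^2*exp(3*x).

f = C1*exp(3*x) - 4*x**2*exp(3*x) + C2*x*exp(3*x)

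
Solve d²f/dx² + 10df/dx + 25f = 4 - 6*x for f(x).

Characteristic equation r² + 10r + 25 = 0 has discriminant (10)² - 4·(25) = 0, so r = -5 is a repeated root.
Hence f_h = (C1 + C2*x)*exp(-5*x).
For the particular solution try f_p = A0 + A1*x. Substituting and matching coefficients of each power of x gives A0 = 32/125, A1 = -6/25, so f_p = 32/125 - 6*x/25.

f = 32/125 - 6*x/25 + C1*exp(-5*x) + C2*x*exp(-5*x)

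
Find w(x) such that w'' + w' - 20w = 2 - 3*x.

Characteristic equation r² + r - 20 = 0 factors as (r - 4)(r + 5) = 0, so r = 4, -5.
Hence w_h = C1*exp(4*x) + C2*exp(-5*x).
For the particular solution try w_p = A0 + A1*x. Substituting and matching coefficients of each power of x gives A0 = -37/400, A1 = 3/20, so w_p = -37/400 + 3*x/20.

w = -37/400 + 3*x/20 + C1*exp(4*x) + C2*exp(-5*x)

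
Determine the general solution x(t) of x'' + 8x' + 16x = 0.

x = C1*exp(-4*t) + C2*t*exp(-4*t)

Characteristic equation r² + 8r + 16 = 0 has discriminant (8)² - 4·(16) = 0, so r = -4 is a repeated root.
Hence x_h = (C1 + C2*t)*exp(-4*t).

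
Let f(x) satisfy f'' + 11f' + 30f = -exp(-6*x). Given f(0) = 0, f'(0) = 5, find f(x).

Characteristic equation r² + 11r + 30 = 0 factors as (r + 6)(r + 5) = 0, so r = -6, -5.
Hence f_h = C1*exp(-6*x) + C2*exp(-5*x).
Since exp(-6*x) solves the homogeneous equation (r = -6 is a root of multiplicity 1), multiply the trial by x. Try f_p = A*x*exp(-6*x). Substituting into the equation and dividing by exp(-6*x) gives A = 1, so f_p = x*exp(-6*x).
General solution: f = C1*exp(-6*x) + C2*exp(-5*x) + x*exp(-6*x).
Apply the initial conditions: f(0) = C1 + C2 = 0 and f'(0) = 1 - 6*C1 - 5*C2 = 5. Solving gives C1 = -4, C2 = 4.

f = -4*exp(-6*x) + 4*exp(-5*x) + x*exp(-6*x)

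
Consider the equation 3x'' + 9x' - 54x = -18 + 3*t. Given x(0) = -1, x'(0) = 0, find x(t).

Divide through by 3: x'' + 3x' - 18x = -6 + t.
Characteristic equation r² + 3r - 18 = 0 factors as (r - 3)(r + 6) = 0, so r = 3, -6.
Hence x_h = C1*exp(3*t) + C2*exp(-6*t).
For the particular solution try x_p = A0 + A1*t. Substituting and matching coefficients of each power of t gives A0 = 35/108, A1 = -1/18, so x_p = 35/108 - t/18.
General solution: x = 35/108 - t/18 + C1*exp(3*t) + C2*exp(-6*t).
Apply the initial conditions: x(0) = 35/108 + C1 + C2 = -1 and x'(0) = -1/18 - 6*C2 + 3*C1 = 0. Solving gives C1 = -71/81, C2 = -145/324.

x = 35/108 - 145*exp(-6*t)/324 - 71*exp(3*t)/81 - t/18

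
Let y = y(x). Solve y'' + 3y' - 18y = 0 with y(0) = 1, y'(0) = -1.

y = 4*exp(-6*x)/9 + 5*exp(3*x)/9

Characteristic equation r² + 3r - 18 = 0 factors as (r + 6)(r - 3) = 0, so r = -6, 3.
Hence y_h = C1*exp(-6*x) + C2*exp(3*x).
Apply the initial conditions: y(0) = C1 + C2 = 1 and y'(0) = -6*C1 + 3*C2 = -1. Solving gives C1 = 4/9, C2 = 5/9.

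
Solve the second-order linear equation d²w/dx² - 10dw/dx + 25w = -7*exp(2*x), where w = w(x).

Characteristic equation r² - 10r + 25 = 0 has discriminant (-10)² - 4·(25) = 0, so r = 5 is a repeated root.
Hence w_h = (C1 + C2*x)*exp(5*x).
Try w_p = A*exp(2*x). Substituting into the equation and dividing by exp(2*x) gives A = -7/9, so w_p = -7*exp(2*x)/9.

w = -7*exp(2*x)/9 + C1*exp(5*x) + C2*x*exp(5*x)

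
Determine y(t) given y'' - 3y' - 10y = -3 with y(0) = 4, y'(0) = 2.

Characteristic equation r² - 3r - 10 = 0 factors as (r + 2)(r - 5) = 0, so r = -2, 5.
Hence y_h = C1*exp(-2*t) + C2*exp(5*t).
For the particular solution try y_p = A0. Substituting and matching coefficients of each power of t gives A0 = 3/10, so y_p = 3/10.
General solution: y = 3/10 + C1*exp(-2*t) + C2*exp(5*t).
Apply the initial conditions: y(0) = 3/10 + C1 + C2 = 4 and y'(0) = -2*C1 + 5*C2 = 2. Solving gives C1 = 33/14, C2 = 47/35.

y = 3/10 + 33*exp(-2*t)/14 + 47*exp(5*t)/35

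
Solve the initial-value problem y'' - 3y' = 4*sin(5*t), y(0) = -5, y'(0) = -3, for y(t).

Characteristic equation r² - 3r = 0 factors as (r - 3)r = 0, so r = 3, 0.
Hence y_h = C1*exp(3*t) + C2.
Try y_p = A*cos(5*t) + B*sin(5*t). Substituting and equating the coefficients of cos(5t) and sin(5t) gives A = 6/85, B = -2/17, so y_p = -2*sin(5*t)/17 + 6*cos(5*t)/85.
General solution: y = C2 - 2*sin(5*t)/17 + 6*cos(5*t)/85 + C1*exp(3*t).
Apply the initial conditions: y(0) = 6/85 + C1 + C2 = -5 and y'(0) = -10/17 + 3*C1 = -3. Solving gives C1 = -41/51, C2 = -64/15.

y = -64/15 - 41*exp(3*t)/51 - 2*sin(5*t)/17 + 6*cos(5*t)/85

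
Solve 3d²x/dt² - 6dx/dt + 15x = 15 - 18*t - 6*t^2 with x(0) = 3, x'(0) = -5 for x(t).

x = 69/125 - 38*t/25 - 2*t**2/5 - 741*exp(t)*sin(2*t)/250 + 306*cos(2*t)*exp(t)/125

Divide through by 3: x'' - 2x' + 5x = 5 - 6*t - 2*t^2.
Characteristic equation r² - 2r + 5 = 0 has discriminant (-2)² - 4·(5) = -16 < 0, so r = 1 ± 2i.
Hence x_h = C1*cos(2*t)*exp(t) + C2*exp(t)*sin(2*t).
For the particular solution try x_p = A0 + A1*t + A2*t^2. Substituting and matching coefficients of each power of t gives A0 = 69/125, A1 = -38/25, A2 = -2/5, so x_p = 69/125 - 38*t/25 - 2*t^2/5.
General solution: x = 69/125 - 38*t/25 - 2*t^2/5 + C1*cos(2*t)*exp(t) + C2*exp(t)*sin(2*t).
Apply the initial conditions: x(0) = 69/125 + C1 = 3 and x'(0) = -38/25 + C1 + 2*C2 = -5. Solving gives C1 = 306/125, C2 = -741/250.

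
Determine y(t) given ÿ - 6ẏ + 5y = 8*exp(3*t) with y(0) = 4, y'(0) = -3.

Characteristic equation r² - 6r + 5 = 0 factors as (r - 5)(r - 1) = 0, so r = 5, 1.
Hence y_h = C1*exp(5*t) + C2*exp(t).
Try y_p = A*exp(3*t). Substituting into the equation and dividing by exp(3*t) gives A = -2, so y_p = -2*exp(3*t).
General solution: y = -2*exp(3*t) + C1*exp(5*t) + C2*exp(t).
Apply the initial conditions: y(0) = -2 + C1 + C2 = 4 and y'(0) = -6 + C2 + 5*C1 = -3. Solving gives C1 = -3/4, C2 = 27/4.

y = -2*exp(3*t) - 3*exp(5*t)/4 + 27*exp(t)/4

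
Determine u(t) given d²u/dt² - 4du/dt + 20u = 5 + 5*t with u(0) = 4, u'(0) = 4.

Characteristic equation r² - 4r + 20 = 0 has discriminant (-4)² - 4·(20) = -64 < 0, so r = 2 ± 4i.
Hence u_h = C1*cos(4*t)*exp(2*t) + C2*exp(2*t)*sin(4*t).
For the particular solution try u_p = A0 + A1*t. Substituting and matching coefficients of each power of t gives A0 = 3/10, A1 = 1/4, so u_p = 3/10 + t/4.
General solution: u = 3/10 + t/4 + C1*cos(4*t)*exp(2*t) + C2*exp(2*t)*sin(4*t).
Apply the initial conditions: u(0) = 3/10 + C1 = 4 and u'(0) = 1/4 + 2*C1 + 4*C2 = 4. Solving gives C1 = 37/10, C2 = -73/80.

u = 3/10 + t/4 - 73*exp(2*t)*sin(4*t)/80 + 37*cos(4*t)*exp(2*t)/10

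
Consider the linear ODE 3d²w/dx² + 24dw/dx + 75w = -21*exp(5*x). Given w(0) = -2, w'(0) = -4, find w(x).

Divide through by 3: w'' + 8w' + 25w = -7*exp(5*x).
Characteristic equation r² + 8r + 25 = 0 has discriminant (8)² - 4·(25) = -36 < 0, so r = -4 ± 3i.
Hence w_h = C1*cos(3*x)*exp(-4*x) + C2*exp(-4*x)*sin(3*x).
Try w_p = A*exp(5*x). Substituting into the equation and dividing by exp(5*x) gives A = -7/90, so w_p = -7*exp(5*x)/90.
General solution: w = -7*exp(5*x)/90 + C1*cos(3*x)*exp(-4*x) + C2*exp(-4*x)*sin(3*x).
Apply the initial conditions: w(0) = -7/90 + C1 = -2 and w'(0) = -7/18 - 4*C1 + 3*C2 = -4. Solving gives C1 = -173/90, C2 = -113/30.

w = -7*exp(5*x)/90 - 173*cos(3*x)*exp(-4*x)/90 - 113*exp(-4*x)*sin(3*x)/30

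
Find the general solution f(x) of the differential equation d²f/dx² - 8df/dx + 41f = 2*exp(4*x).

Characteristic equation r² - 8r + 41 = 0 has discriminant (-8)² - 4·(41) = -100 < 0, so r = 4 ± 5i.
Hence f_h = C1*cos(5*x)*exp(4*x) + C2*exp(4*x)*sin(5*x).
Try f_p = A*exp(4*x). Substituting into the equation and dividing by exp(4*x) gives A = 2/25, so f_p = 2*exp(4*x)/25.

f = 2*exp(4*x)/25 + C1*cos(5*x)*exp(4*x) + C2*exp(4*x)*sin(5*x)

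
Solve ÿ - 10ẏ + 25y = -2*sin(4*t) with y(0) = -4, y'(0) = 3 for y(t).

y = -6644*exp(5*t)/1681 - 80*cos(4*t)/1681 - 18*sin(4*t)/1681 + 935*t*exp(5*t)/41

Characteristic equation r² - 10r + 25 = 0 has discriminant (-10)² - 4·(25) = 0, so r = 5 is a repeated root.
Hence y_h = (C1 + C2*t)*exp(5*t).
Try y_p = A*cos(4*t) + B*sin(4*t). Substituting and equating the coefficients of cos(4t) and sin(4t) gives A = -80/1681, B = -18/1681, so y_p = -80*cos(4*t)/1681 - 18*sin(4*t)/1681.
General solution: y = -80*cos(4*t)/1681 - 18*sin(4*t)/1681 + C1*exp(5*t) + C2*t*exp(5*t).
Apply the initial conditions: y(0) = -80/1681 + C1 = -4 and y'(0) = -72/1681 + C2 + 5*C1 = 3. Solving gives C1 = -6644/1681, C2 = 935/41.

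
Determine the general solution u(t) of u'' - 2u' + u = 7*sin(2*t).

u = -21*sin(2*t)/25 + 28*cos(2*t)/25 + C1*exp(t) + C2*t*exp(t)

Characteristic equation r² - 2r + 1 = 0 has discriminant (-2)² - 4·(1) = 0, so r = 1 is a repeated root.
Hence u_h = (C1 + C2*t)*exp(t).
Try u_p = A*cos(2*t) + B*sin(2*t). Substituting and equating the coefficients of cos(2t) and sin(2t) gives A = 28/25, B = -21/25, so u_p = -21*sin(2*t)/25 + 28*cos(2*t)/25.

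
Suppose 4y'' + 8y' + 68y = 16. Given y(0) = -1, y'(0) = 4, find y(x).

y = 4/17 - 21*cos(4*x)*exp(-x)/17 + 47*exp(-x)*sin(4*x)/68

Divide through by 4: y'' + 2y' + 17y = 4.
Characteristic equation r² + 2r + 17 = 0 has discriminant (2)² - 4·(17) = -64 < 0, so r = -1 ± 4i.
Hence y_h = C1*cos(4*x)*exp(-x) + C2*exp(-x)*sin(4*x).
For the particular solution try y_p = A0. Substituting and matching coefficients of each power of x gives A0 = 4/17, so y_p = 4/17.
General solution: y = 4/17 + C1*cos(4*x)*exp(-x) + C2*exp(-x)*sin(4*x).
Apply the initial conditions: y(0) = 4/17 + C1 = -1 and y'(0) = -C1 + 4*C2 = 4. Solving gives C1 = -21/17, C2 = 47/68.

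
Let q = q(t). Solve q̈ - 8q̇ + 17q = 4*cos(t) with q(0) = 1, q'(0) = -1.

Characteristic equation r² - 8r + 17 = 0 has discriminant (-8)² - 4·(17) = -4 < 0, so r = 4 ± i.
Hence q_h = C1*cos(t)*exp(4*t) + C2*exp(4*t)*sin(t).
Try q_p = A*cos(t) + B*sin(t). Substituting and equating the coefficients of cos(t) and sin(t) gives A = 1/5, B = -1/10, so q_p = -sin(t)/10 + cos(t)/5.
General solution: q = -sin(t)/10 + cos(t)/5 + C1*cos(t)*exp(4*t) + C2*exp(4*t)*sin(t).
Apply the initial conditions: q(0) = 1/5 + C1 = 1 and q'(0) = -1/10 + C2 + 4*C1 = -1. Solving gives C1 = 4/5, C2 = -41/10.

q = -sin(t)/10 + cos(t)/5 - 41*exp(4*t)*sin(t)/10 + 4*cos(t)*exp(4*t)/5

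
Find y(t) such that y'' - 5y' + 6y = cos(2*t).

y = -5*sin(2*t)/52 + cos(2*t)/52 + C1*exp(3*t) + C2*exp(2*t)

Characteristic equation r² - 5r + 6 = 0 factors as (r - 3)(r - 2) = 0, so r = 3, 2.
Hence y_h = C1*exp(3*t) + C2*exp(2*t).
Try y_p = A*cos(2*t) + B*sin(2*t). Substituting and equating the coefficients of cos(2t) and sin(2t) gives A = 1/52, B = -5/52, so y_p = -5*sin(2*t)/52 + cos(2*t)/52.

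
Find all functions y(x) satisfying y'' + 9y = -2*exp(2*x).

Characteristic equation r² + 9 = 0 has discriminant (0)² - 4·(9) = -36 < 0, so r = ± 3i.
Hence y_h = C1*cos(3*x) + C2*sin(3*x).
Try y_p = A*exp(2*x). Substituting into the equation and dividing by exp(2*x) gives A = -2/13, so y_p = -2*exp(2*x)/13.

y = -2*exp(2*x)/13 + C1*cos(3*x) + C2*sin(3*x)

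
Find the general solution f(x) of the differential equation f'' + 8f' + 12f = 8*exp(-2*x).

Characteristic equation r² + 8r + 12 = 0 factors as (r + 2)(r + 6) = 0, so r = -2, -6.
Hence f_h = C1*exp(-2*x) + C2*exp(-6*x).
Since exp(-2*x) solves the homogeneous equation (r = -2 is a root of multiplicity 1), multiply the trial by x. Try f_p = A*x*exp(-2*x). Substituting into the equation and dividing by exp(-2*x) gives A = 2, so f_p = 2*x*exp(-2*x).

f = C1*exp(-2*x) + C2*exp(-6*x) + 2*x*exp(-2*x)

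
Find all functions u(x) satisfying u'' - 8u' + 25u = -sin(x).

u = -3*sin(x)/80 - cos(x)/80 + C1*cos(3*x)*exp(4*x) + C2*exp(4*x)*sin(3*x)

Characteristic equation r² - 8r + 25 = 0 has discriminant (-8)² - 4·(25) = -36 < 0, so r = 4 ± 3i.
Hence u_h = C1*cos(3*x)*exp(4*x) + C2*exp(4*x)*sin(3*x).
Try u_p = A*cos(x) + B*sin(x). Substituting and equating the coefficients of cos(x) and sin(x) gives A = -1/80, B = -3/80, so u_p = -3*sin(x)/80 - cos(x)/80.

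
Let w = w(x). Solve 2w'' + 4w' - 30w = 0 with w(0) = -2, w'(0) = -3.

Divide through by 2: w'' + 2w' - 15w = 0.
Characteristic equation r² + 2r - 15 = 0 factors as (r + 5)(r - 3) = 0, so r = -5, 3.
Hence w_h = C1*exp(-5*x) + C2*exp(3*x).
Apply the initial conditions: w(0) = C1 + C2 = -2 and w'(0) = -5*C1 + 3*C2 = -3. Solving gives C1 = -3/8, C2 = -13/8.

w = -13*exp(3*x)/8 - 3*exp(-5*x)/8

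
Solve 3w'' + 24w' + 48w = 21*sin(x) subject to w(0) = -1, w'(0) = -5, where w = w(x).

w = -233*exp(-4*x)/289 - 56*cos(x)/289 + 105*sin(x)/289 - 146*x*exp(-4*x)/17

Divide through by 3: w'' + 8w' + 16w = 7*sin(x).
Characteristic equation r² + 8r + 16 = 0 has discriminant (8)² - 4·(16) = 0, so r = -4 is a repeated root.
Hence w_h = (C1 + C2*x)*exp(-4*x).
Try w_p = A*cos(x) + B*sin(x). Substituting and equating the coefficients of cos(x) and sin(x) gives A = -56/289, B = 105/289, so w_p = -56*cos(x)/289 + 105*sin(x)/289.
General solution: w = -56*cos(x)/289 + 105*sin(x)/289 + C1*exp(-4*x) + C2*x*exp(-4*x).
Apply the initial conditions: w(0) = -56/289 + C1 = -1 and w'(0) = 105/289 + C2 - 4*C1 = -5. Solving gives C1 = -233/289, C2 = -146/17.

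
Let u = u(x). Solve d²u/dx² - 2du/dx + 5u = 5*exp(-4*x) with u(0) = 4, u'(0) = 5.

Characteristic equation r² - 2r + 5 = 0 has discriminant (-2)² - 4·(5) = -16 < 0, so r = 1 ± 2i.
Hence u_h = C1*cos(2*x)*exp(x) + C2*exp(x)*sin(2*x).
Try u_p = A*exp(-4*x). Substituting into the equation and dividing by exp(-4*x) gives A = 5/29, so u_p = 5*exp(-4*x)/29.
General solution: u = 5*exp(-4*x)/29 + C1*cos(2*x)*exp(x) + C2*exp(x)*sin(2*x).
Apply the initial conditions: u(0) = 5/29 + C1 = 4 and u'(0) = -20/29 + C1 + 2*C2 = 5. Solving gives C1 = 111/29, C2 = 27/29.

u = 5*exp(-4*x)/29 + 27*exp(x)*sin(2*x)/29 + 111*cos(2*x)*exp(x)/29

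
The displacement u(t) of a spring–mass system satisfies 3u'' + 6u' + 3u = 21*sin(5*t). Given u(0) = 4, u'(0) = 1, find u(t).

u = -42*sin(5*t)/169 - 35*cos(5*t)/338 + 1387*exp(-t)/338 + 165*t*exp(-t)/26

Divide through by 3: u'' + 2u' + u = 7*sin(5*t).
Characteristic equation r² + 2r + 1 = 0 has discriminant (2)² - 4·(1) = 0, so r = -1 is a repeated root.
Hence u_h = (C1 + C2*t)*exp(-t).
Try u_p = A*cos(5*t) + B*sin(5*t). Substituting and equating the coefficients of cos(5t) and sin(5t) gives A = -35/338, B = -42/169, so u_p = -42*sin(5*t)/169 - 35*cos(5*t)/338.
General solution: u = -42*sin(5*t)/169 - 35*cos(5*t)/338 + C1*exp(-t) + C2*t*exp(-t).
Apply the initial conditions: u(0) = -35/338 + C1 = 4 and u'(0) = -210/169 + C2 - C1 = 1. Solving gives C1 = 1387/338, C2 = 165/26.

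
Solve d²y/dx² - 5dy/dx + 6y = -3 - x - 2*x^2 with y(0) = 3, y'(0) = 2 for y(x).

y = -107/108 - 142*exp(3*x)/27 - 13*x/18 - x**2/3 + 37*exp(2*x)/4

Characteristic equation r² - 5r + 6 = 0 factors as (r - 3)(r - 2) = 0, so r = 3, 2.
Hence y_h = C1*exp(3*x) + C2*exp(2*x).
For the particular solution try y_p = A0 + A1*x + A2*x^2. Substituting and matching coefficients of each power of x gives A0 = -107/108, A1 = -13/18, A2 = -1/3, so y_p = -107/108 - 13*x/18 - x^2/3.
General solution: y = -107/108 - 13*x/18 - x^2/3 + C1*exp(3*x) + C2*exp(2*x).
Apply the initial conditions: y(0) = -107/108 + C1 + C2 = 3 and y'(0) = -13/18 + 2*C2 + 3*C1 = 2. Solving gives C1 = -142/27, C2 = 37/4.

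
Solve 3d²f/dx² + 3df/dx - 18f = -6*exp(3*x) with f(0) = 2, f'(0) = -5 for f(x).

Divide through by 3: f'' + f' - 6f = -2*exp(3*x).
Characteristic equation r² + r - 6 = 0 factors as (r + 3)(r - 2) = 0, so r = -3, 2.
Hence f_h = C1*exp(-3*x) + C2*exp(2*x).
Try f_p = A*exp(3*x). Substituting into the equation and dividing by exp(3*x) gives A = -1/3, so f_p = -exp(3*x)/3.
General solution: f = -exp(3*x)/3 + C1*exp(-3*x) + C2*exp(2*x).
Apply the initial conditions: f(0) = -1/3 + C1 + C2 = 2 and f'(0) = -1 - 3*C1 + 2*C2 = -5. Solving gives C1 = 26/15, C2 = 3/5.

f = -exp(3*x)/3 + 3*exp(2*x)/5 + 26*exp(-3*x)/15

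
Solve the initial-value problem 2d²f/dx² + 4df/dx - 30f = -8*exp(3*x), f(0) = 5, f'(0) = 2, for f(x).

f = 25*exp(-5*x)/16 + 55*exp(3*x)/16 - x*exp(3*x)/2

Divide through by 2: f'' + 2f' - 15f = -4*exp(3*x).
Characteristic equation r² + 2r - 15 = 0 factors as (r + 5)(r - 3) = 0, so r = -5, 3.
Hence f_h = C1*exp(-5*x) + C2*exp(3*x).
Since exp(3*x) solves the homogeneous equation (r = 3 is a root of multiplicity 1), multiply the trial by x. Try f_p = A*x*exp(3*x). Substituting into the equation and dividing by exp(3*x) gives A = -1/2, so f_p = -x*exp(3*x)/2.
General solution: f = C1*exp(-5*x) + C2*exp(3*x) - x*exp(3*x)/2.
Apply the initial conditions: f(0) = C1 + C2 = 5 and f'(0) = -1/2 - 5*C1 + 3*C2 = 2. Solving gives C1 = 25/16, C2 = 55/16.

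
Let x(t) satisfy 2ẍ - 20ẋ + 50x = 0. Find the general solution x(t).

x = C1*exp(5*t) + C2*t*exp(5*t)

Divide through by 2: x'' - 10x' + 25x = 0.
Characteristic equation r² - 10r + 25 = 0 has discriminant (-10)² - 4·(25) = 0, so r = 5 is a repeated root.
Hence x_h = (C1 + C2*t)*exp(5*t).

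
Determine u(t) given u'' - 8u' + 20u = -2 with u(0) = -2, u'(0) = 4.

u = -1/10 - 19*cos(2*t)*exp(4*t)/10 + 29*exp(4*t)*sin(2*t)/5

Characteristic equation r² - 8r + 20 = 0 has discriminant (-8)² - 4·(20) = -16 < 0, so r = 4 ± 2i.
Hence u_h = C1*cos(2*t)*exp(4*t) + C2*exp(4*t)*sin(2*t).
For the particular solution try u_p = A0. Substituting and matching coefficients of each power of t gives A0 = -1/10, so u_p = -1/10.
General solution: u = -1/10 + C1*cos(2*t)*exp(4*t) + C2*exp(4*t)*sin(2*t).
Apply the initial conditions: u(0) = -1/10 + C1 = -2 and u'(0) = 2*C2 + 4*C1 = 4. Solving gives C1 = -19/10, C2 = 29/5.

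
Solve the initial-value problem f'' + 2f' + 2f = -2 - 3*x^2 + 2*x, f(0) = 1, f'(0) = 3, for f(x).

Characteristic equation r² + 2r + 2 = 0 has discriminant (2)² - 4·(2) = -4 < 0, so r = -1 ± i.
Hence f_h = C1*cos(x)*exp(-x) + C2*exp(-x)*sin(x).
For the particular solution try f_p = A0 + A1*x + A2*x^2. Substituting and matching coefficients of each power of x gives A0 = -7/2, A1 = 4, A2 = -3/2, so f_p = -7/2 + 4*x - 3*x^2/2.
General solution: f = -7/2 + 4*x - 3*x^2/2 + C1*cos(x)*exp(-x) + C2*exp(-x)*sin(x).
Apply the initial conditions: f(0) = -7/2 + C1 = 1 and f'(0) = 4 + C2 - C1 = 3. Solving gives C1 = 9/2, C2 = 7/2.

f = -7/2 + 4*x - 3*x**2/2 + 7*exp(-x)*sin(x)/2 + 9*cos(x)*exp(-x)/2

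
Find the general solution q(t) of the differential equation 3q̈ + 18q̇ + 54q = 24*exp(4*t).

Divide through by 3: q'' + 6q' + 18q = 8*exp(4*t).
Characteristic equation r² + 6r + 18 = 0 has discriminant (6)² - 4·(18) = -36 < 0, so r = -3 ± 3i.
Hence q_h = C1*cos(3*t)*exp(-3*t) + C2*exp(-3*t)*sin(3*t).
Try q_p = A*exp(4*t). Substituting into the equation and dividing by exp(4*t) gives A = 4/29, so q_p = 4*exp(4*t)/29.

q = 4*exp(4*t)/29 + C1*cos(3*t)*exp(-3*t) + C2*exp(-3*t)*sin(3*t)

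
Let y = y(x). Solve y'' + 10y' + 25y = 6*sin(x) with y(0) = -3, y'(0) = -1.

y = -492*exp(-5*x)/169 - 15*cos(x)/169 + 36*sin(x)/169 - 205*x*exp(-5*x)/13

Characteristic equation r² + 10r + 25 = 0 has discriminant (10)² - 4·(25) = 0, so r = -5 is a repeated root.
Hence y_h = (C1 + C2*x)*exp(-5*x).
Try y_p = A*cos(x) + B*sin(x). Substituting and equating the coefficients of cos(x) and sin(x) gives A = -15/169, B = 36/169, so y_p = -15*cos(x)/169 + 36*sin(x)/169.
General solution: y = -15*cos(x)/169 + 36*sin(x)/169 + C1*exp(-5*x) + C2*x*exp(-5*x).
Apply the initial conditions: y(0) = -15/169 + C1 = -3 and y'(0) = 36/169 + C2 - 5*C1 = -1. Solving gives C1 = -492/169, C2 = -205/13.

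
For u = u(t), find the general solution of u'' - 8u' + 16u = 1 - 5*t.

Characteristic equation r² - 8r + 16 = 0 has discriminant (-8)² - 4·(16) = 0, so r = 4 is a repeated root.
Hence u_h = (C1 + C2*t)*exp(4*t).
For the particular solution try u_p = A0 + A1*t. Substituting and matching coefficients of each power of t gives A0 = -3/32, A1 = -5/16, so u_p = -3/32 - 5*t/16.

u = -3/32 - 5*t/16 + C1*exp(4*t) + C2*t*exp(4*t)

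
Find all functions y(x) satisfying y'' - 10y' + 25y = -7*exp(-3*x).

y = -7*exp(-3*x)/64 + C1*exp(5*x) + C2*x*exp(5*x)

Characteristic equation r² - 10r + 25 = 0 has discriminant (-10)² - 4·(25) = 0, so r = 5 is a repeated root.
Hence y_h = (C1 + C2*x)*exp(5*x).
Try y_p = A*exp(-3*x). Substituting into the equation and dividing by exp(-3*x) gives A = -7/64, so y_p = -7*exp(-3*x)/64.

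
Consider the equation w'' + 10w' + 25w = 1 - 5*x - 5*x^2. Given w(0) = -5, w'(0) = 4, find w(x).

Characteristic equation r² + 10r + 25 = 0 has discriminant (10)² - 4·(25) = 0, so r = -5 is a repeated root.
Hence w_h = (C1 + C2*x)*exp(-5*x).
For the particular solution try w_p = A0 + A1*x + A2*x^2. Substituting and matching coefficients of each power of x gives A0 = 9/125, A1 = -1/25, A2 = -1/5, so w_p = 9/125 - x^2/5 - x/25.
General solution: w = 9/125 - x^2/5 - x/25 + C1*exp(-5*x) + C2*x*exp(-5*x).
Apply the initial conditions: w(0) = 9/125 + C1 = -5 and w'(0) = -1/25 + C2 - 5*C1 = 4. Solving gives C1 = -634/125, C2 = -533/25.

w = 9/125 - 634*exp(-5*x)/125 - x**2/5 - x/25 - 533*x*exp(-5*x)/25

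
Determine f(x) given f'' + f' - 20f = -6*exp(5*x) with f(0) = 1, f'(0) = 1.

Characteristic equation r² + r - 20 = 0 factors as (r + 5)(r - 4) = 0, so r = -5, 4.
Hence f_h = C1*exp(-5*x) + C2*exp(4*x).
Try f_p = A*exp(5*x). Substituting into the equation and dividing by exp(5*x) gives A = -3/5, so f_p = -3*exp(5*x)/5.
General solution: f = -3*exp(5*x)/5 + C1*exp(-5*x) + C2*exp(4*x).
Apply the initial conditions: f(0) = -3/5 + C1 + C2 = 1 and f'(0) = -3 - 5*C1 + 4*C2 = 1. Solving gives C1 = 4/15, C2 = 4/3.

f = -3*exp(5*x)/5 + 4*exp(4*x)/3 + 4*exp(-5*x)/15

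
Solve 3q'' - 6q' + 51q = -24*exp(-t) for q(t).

Divide through by 3: q'' - 2q' + 17q = -8*exp(-t).
Characteristic equation r² - 2r + 17 = 0 has discriminant (-2)² - 4·(17) = -64 < 0, so r = 1 ± 4i.
Hence q_h = C1*cos(4*t)*exp(t) + C2*exp(t)*sin(4*t).
Try q_p = A*exp(-t). Substituting into the equation and dividing by exp(-t) gives A = -2/5, so q_p = -2*exp(-t)/5.

q = -2*exp(-t)/5 + C1*cos(4*t)*exp(t) + C2*exp(t)*sin(4*t)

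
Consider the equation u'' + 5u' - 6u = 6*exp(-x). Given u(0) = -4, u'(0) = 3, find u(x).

u = -29*exp(-6*x)/35 - 18*exp(x)/7 - 3*exp(-x)/5

Characteristic equation r² + 5r - 6 = 0 factors as (r - 1)(r + 6) = 0, so r = 1, -6.
Hence u_h = C1*exp(x) + C2*exp(-6*x).
Try u_p = A*exp(-x). Substituting into the equation and dividing by exp(-x) gives A = -3/5, so u_p = -3*exp(-x)/5.
General solution: u = -3*exp(-x)/5 + C1*exp(x) + C2*exp(-6*x).
Apply the initial conditions: u(0) = -3/5 + C1 + C2 = -4 and u'(0) = 3/5 + C1 - 6*C2 = 3. Solving gives C1 = -18/7, C2 = -29/35.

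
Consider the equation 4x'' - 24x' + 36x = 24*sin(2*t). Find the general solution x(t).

Divide through by 4: x'' - 6x' + 9x = 6*sin(2*t).
Characteristic equation r² - 6r + 9 = 0 has discriminant (-6)² - 4·(9) = 0, so r = 3 is a repeated root.
Hence x_h = (C1 + C2*t)*exp(3*t).
Try x_p = A*cos(2*t) + B*sin(2*t). Substituting and equating the coefficients of cos(2t) and sin(2t) gives A = 72/169, B = 30/169, so x_p = 30*sin(2*t)/169 + 72*cos(2*t)/169.

x = 30*sin(2*t)/169 + 72*cos(2*t)/169 + C1*exp(3*t) + C2*t*exp(3*t)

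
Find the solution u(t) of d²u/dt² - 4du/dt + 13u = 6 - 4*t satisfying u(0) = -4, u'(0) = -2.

Characteristic equation r² - 4r + 13 = 0 has discriminant (-4)² - 4·(13) = -36 < 0, so r = 2 ± 3i.
Hence u_h = C1*cos(3*t)*exp(2*t) + C2*exp(2*t)*sin(3*t).
For the particular solution try u_p = A0 + A1*t. Substituting and matching coefficients of each power of t gives A0 = 62/169, A1 = -4/13, so u_p = 62/169 - 4*t/13.
General solution: u = 62/169 - 4*t/13 + C1*cos(3*t)*exp(2*t) + C2*exp(2*t)*sin(3*t).
Apply the initial conditions: u(0) = 62/169 + C1 = -4 and u'(0) = -4/13 + 2*C1 + 3*C2 = -2. Solving gives C1 = -738/169, C2 = 1190/507.

u = 62/169 - 4*t/13 - 738*cos(3*t)*exp(2*t)/169 + 1190*exp(2*t)*sin(3*t)/507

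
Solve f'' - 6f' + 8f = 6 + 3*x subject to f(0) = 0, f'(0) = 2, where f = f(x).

f = 33/32 - 23*exp(2*x)/8 + 3*x/8 + 59*exp(4*x)/32

Characteristic equation r² - 6r + 8 = 0 factors as (r - 2)(r - 4) = 0, so r = 2, 4.
Hence f_h = C1*exp(2*x) + C2*exp(4*x).
For the particular solution try f_p = A0 + A1*x. Substituting and matching coefficients of each power of x gives A0 = 33/32, A1 = 3/8, so f_p = 33/32 + 3*x/8.
General solution: f = 33/32 + 3*x/8 + C1*exp(2*x) + C2*exp(4*x).
Apply the initial conditions: f(0) = 33/32 + C1 + C2 = 0 and f'(0) = 3/8 + 2*C1 + 4*C2 = 2. Solving gives C1 = -23/8, C2 = 59/32.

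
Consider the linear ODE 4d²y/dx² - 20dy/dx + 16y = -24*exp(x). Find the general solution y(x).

y = C1*exp(4*x) + C2*exp(x) + 2*x*exp(x)

Divide through by 4: y'' - 5y' + 4y = -6*exp(x).
Characteristic equation r² - 5r + 4 = 0 factors as (r - 4)(r - 1) = 0, so r = 4, 1.
Hence y_h = C1*exp(4*x) + C2*exp(x).
Since exp(x) solves the homogeneous equation (r = 1 is a root of multiplicity 1), multiply the trial by x. Try y_p = A*x*exp(x). Substituting into the equation and dividing by exp(x) gives A = 2, so y_p = 2*x*exp(x).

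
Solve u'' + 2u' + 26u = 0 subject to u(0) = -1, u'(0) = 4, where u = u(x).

u = -cos(5*x)*exp(-x) + 3*exp(-x)*sin(5*x)/5

Characteristic equation r² + 2r + 26 = 0 has discriminant (2)² - 4·(26) = -100 < 0, so r = -1 ± 5i.
Hence u_h = C1*cos(5*x)*exp(-x) + C2*exp(-x)*sin(5*x).
Apply the initial conditions: u(0) = C1 = -1 and u'(0) = -C1 + 5*C2 = 4. Solving gives C1 = -1, C2 = 3/5.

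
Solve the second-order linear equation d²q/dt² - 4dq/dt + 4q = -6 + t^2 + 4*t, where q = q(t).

Characteristic equation r² - 4r + 4 = 0 has discriminant (-4)² - 4·(4) = 0, so r = 2 is a repeated root.
Hence q_h = (C1 + C2*t)*exp(2*t).
For the particular solution try q_p = A0 + A1*t + A2*t^2. Substituting and matching coefficients of each power of t gives A0 = -1/8, A1 = 3/2, A2 = 1/4, so q_p = -1/8 + t^2/4 + 3*t/2.

q = -1/8 + t**2/4 + 3*t/2 + C1*exp(2*t) + C2*t*exp(2*t)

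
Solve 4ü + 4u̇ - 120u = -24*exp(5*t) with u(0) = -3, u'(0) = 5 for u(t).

Divide through by 4: u'' + u' - 30u = -6*exp(5*t).
Characteristic equation r² + r - 30 = 0 factors as (r - 5)(r + 6) = 0, so r = 5, -6.
Hence u_h = C1*exp(5*t) + C2*exp(-6*t).
Since exp(5*t) solves the homogeneous equation (r = 5 is a root of multiplicity 1), multiply the trial by t. Try u_p = A*t*exp(5*t). Substituting into the equation and dividing by exp(5*t) gives A = -6/11, so u_p = -6*t*exp(5*t)/11.
General solution: u = C1*exp(5*t) + C2*exp(-6*t) - 6*t*exp(5*t)/11.
Apply the initial conditions: u(0) = C1 + C2 = -3 and u'(0) = -6/11 - 6*C2 + 5*C1 = 5. Solving gives C1 = -137/121, C2 = -226/121.

u = -226*exp(-6*t)/121 - 137*exp(5*t)/121 - 6*t*exp(5*t)/11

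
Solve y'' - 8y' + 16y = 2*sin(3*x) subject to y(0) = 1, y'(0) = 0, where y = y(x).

y = 14*sin(3*x)/625 + 48*cos(3*x)/625 + 577*exp(4*x)/625 - 94*x*exp(4*x)/25

Characteristic equation r² - 8r + 16 = 0 has discriminant (-8)² - 4·(16) = 0, so r = 4 is a repeated root.
Hence y_h = (C1 + C2*x)*exp(4*x).
Try y_p = A*cos(3*x) + B*sin(3*x). Substituting and equating the coefficients of cos(3x) and sin(3x) gives A = 48/625, B = 14/625, so y_p = 14*sin(3*x)/625 + 48*cos(3*x)/625.
General solution: y = 14*sin(3*x)/625 + 48*cos(3*x)/625 + C1*exp(4*x) + C2*x*exp(4*x).
Apply the initial conditions: y(0) = 48/625 + C1 = 1 and y'(0) = 42/625 + C2 + 4*C1 = 0. Solving gives C1 = 577/625, C2 = -94/25.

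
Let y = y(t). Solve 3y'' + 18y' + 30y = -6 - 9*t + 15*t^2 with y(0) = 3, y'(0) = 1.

y = 6/25 + t**2/2 - 9*t/10 + 69*cos(t)*exp(-3*t)/25 + 509*exp(-3*t)*sin(t)/50

Divide through by 3: y'' + 6y' + 10y = -2 - 3*t + 5*t^2.
Characteristic equation r² + 6r + 10 = 0 has discriminant (6)² - 4·(10) = -4 < 0, so r = -3 ± i.
Hence y_h = C1*cos(t)*exp(-3*t) + C2*exp(-3*t)*sin(t).
For the particular solution try y_p = A0 + A1*t + A2*t^2. Substituting and matching coefficients of each power of t gives A0 = 6/25, A1 = -9/10, A2 = 1/2, so y_p = 6/25 + t^2/2 - 9*t/10.
General solution: y = 6/25 + t^2/2 - 9*t/10 + C1*cos(t)*exp(-3*t) + C2*exp(-3*t)*sin(t).
Apply the initial conditions: y(0) = 6/25 + C1 = 3 and y'(0) = -9/10 + C2 - 3*C1 = 1. Solving gives C1 = 69/25, C2 = 509/50.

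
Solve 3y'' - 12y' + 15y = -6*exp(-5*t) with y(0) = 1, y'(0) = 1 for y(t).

Divide through by 3: y'' - 4y' + 5y = -2*exp(-5*t).
Characteristic equation r² - 4r + 5 = 0 has discriminant (-4)² - 4·(5) = -4 < 0, so r = 2 ± i.
Hence y_h = C1*cos(t)*exp(2*t) + C2*exp(2*t)*sin(t).
Try y_p = A*exp(-5*t). Substituting into the equation and dividing by exp(-5*t) gives A = -1/25, so y_p = -exp(-5*t)/25.
General solution: y = -exp(-5*t)/25 + C1*cos(t)*exp(2*t) + C2*exp(2*t)*sin(t).
Apply the initial conditions: y(0) = -1/25 + C1 = 1 and y'(0) = 1/5 + C2 + 2*C1 = 1. Solving gives C1 = 26/25, C2 = -32/25.

y = -exp(-5*t)/25 - 32*exp(2*t)*sin(t)/25 + 26*cos(t)*exp(2*t)/25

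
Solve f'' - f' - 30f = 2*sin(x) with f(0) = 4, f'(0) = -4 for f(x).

f = -31*sin(x)/481 + cos(x)/481 + 33*exp(-5*x)/13 + 54*exp(6*x)/37

Characteristic equation r² - r - 30 = 0 factors as (r - 6)(r + 5) = 0, so r = 6, -5.
Hence f_h = C1*exp(6*x) + C2*exp(-5*x).
Try f_p = A*cos(x) + B*sin(x). Substituting and equating the coefficients of cos(x) and sin(x) gives A = 1/481, B = -31/481, so f_p = -31*sin(x)/481 + cos(x)/481.
General solution: f = -31*sin(x)/481 + cos(x)/481 + C1*exp(6*x) + C2*exp(-5*x).
Apply the initial conditions: f(0) = 1/481 + C1 + C2 = 4 and f'(0) = -31/481 - 5*C2 + 6*C1 = -4. Solving gives C1 = 54/37, C2 = 33/13.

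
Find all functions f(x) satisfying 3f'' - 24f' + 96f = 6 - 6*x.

f = 3/64 - x/16 + C1*cos(4*x)*exp(4*x) + C2*exp(4*x)*sin(4*x)

Divide through by 3: f'' - 8f' + 32f = 2 - 2*x.
Characteristic equation r² - 8r + 32 = 0 has discriminant (-8)² - 4·(32) = -64 < 0, so r = 4 ± 4i.
Hence f_h = C1*cos(4*x)*exp(4*x) + C2*exp(4*x)*sin(4*x).
For the particular solution try f_p = A0 + A1*x. Substituting and matching coefficients of each power of x gives A0 = 3/64, A1 = -1/16, so f_p = 3/64 - x/16.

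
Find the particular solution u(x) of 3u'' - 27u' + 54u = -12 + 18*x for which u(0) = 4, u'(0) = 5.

Divide through by 3: u'' - 9u' + 18u = -4 + 6*x.
Characteristic equation r² - 9r + 18 = 0 factors as (r - 6)(r - 3) = 0, so r = 6, 3.
Hence u_h = C1*exp(6*x) + C2*exp(3*x).
For the particular solution try u_p = A0 + A1*x. Substituting and matching coefficients of each power of x gives A0 = -1/18, A1 = 1/3, so u_p = -1/18 + x/3.
General solution: u = -1/18 + x/3 + C1*exp(6*x) + C2*exp(3*x).
Apply the initial conditions: u(0) = -1/18 + C1 + C2 = 4 and u'(0) = 1/3 + 3*C2 + 6*C1 = 5. Solving gives C1 = -5/2, C2 = 59/9.

u = -1/18 - 5*exp(6*x)/2 + x/3 + 59*exp(3*x)/9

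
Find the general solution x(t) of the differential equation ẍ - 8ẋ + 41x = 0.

Characteristic equation r² - 8r + 41 = 0 has discriminant (-8)² - 4·(41) = -100 < 0, so r = 4 ± 5i.
Hence x_h = C1*cos(5*t)*exp(4*t) + C2*exp(4*t)*sin(5*t).

x = C1*cos(5*t)*exp(4*t) + C2*exp(4*t)*sin(5*t)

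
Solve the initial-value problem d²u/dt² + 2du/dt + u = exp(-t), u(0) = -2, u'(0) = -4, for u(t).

Characteristic equation r² + 2r + 1 = 0 has discriminant (2)² - 4·(1) = 0, so r = -1 is a repeated root.
Hence u_h = (C1 + C2*t)*exp(-t).
Since exp(-t) solves the homogeneous equation (r = -1 is a root of multiplicity 2), multiply the trial by t^2. Try u_p = A*t^2*exp(-t). Substituting into the equation and dividing by exp(-t) gives A = 1/2, so u_p = t^2*exp(-t)/2.
General solution: u = C1*exp(-t) + t^2*exp(-t)/2 + C2*t*exp(-t).
Apply the initial conditions: u(0) = C1 = -2 and u'(0) = C2 - C1 = -4. Solving gives C1 = -2, C2 = -6.

u = -2*exp(-t) + t**2*exp(-t)/2 - 6*t*exp(-t)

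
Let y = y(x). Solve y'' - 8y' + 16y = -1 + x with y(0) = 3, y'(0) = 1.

y = -1/32 + x/16 + 97*exp(4*x)/32 - 179*x*exp(4*x)/16

Characteristic equation r² - 8r + 16 = 0 has discriminant (-8)² - 4·(16) = 0, so r = 4 is a repeated root.
Hence y_h = (C1 + C2*x)*exp(4*x).
For the particular solution try y_p = A0 + A1*x. Substituting and matching coefficients of each power of x gives A0 = -1/32, A1 = 1/16, so y_p = -1/32 + x/16.
General solution: y = -1/32 + x/16 + C1*exp(4*x) + C2*x*exp(4*x).
Apply the initial conditions: y(0) = -1/32 + C1 = 3 and y'(0) = 1/16 + C2 + 4*C1 = 1. Solving gives C1 = 97/32, C2 = -179/16.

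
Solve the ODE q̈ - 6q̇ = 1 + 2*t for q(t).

q = C2 - 2*t/9 - t**2/6 + C1*exp(6*t)

Characteristic equation r² - 6r = 0 factors as (r - 6)r = 0, so r = 6, 0.
Hence q_h = C1*exp(6*t) + C2.
Since 0 is a characteristic root (multiplicity 1), multiply the polynomial trial by t: try q_p = t*(A0 + A1*t). Substituting and matching coefficients of each power of t gives A0 = -2/9, A1 = -1/6, so q_p = -2*t/9 - t^2/6.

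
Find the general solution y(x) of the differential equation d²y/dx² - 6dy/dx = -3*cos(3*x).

Characteristic equation r² - 6r = 0 factors as (r - 6)r = 0, so r = 6, 0.
Hence y_h = C1*exp(6*x) + C2.
Try y_p = A*cos(3*x) + B*sin(3*x). Substituting and equating the coefficients of cos(3x) and sin(3x) gives A = 1/15, B = 2/15, so y_p = cos(3*x)/15 + 2*sin(3*x)/15.

y = C2 + cos(3*x)/15 + 2*sin(3*x)/15 + C1*exp(6*x)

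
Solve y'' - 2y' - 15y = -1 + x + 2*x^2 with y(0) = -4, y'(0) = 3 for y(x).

Characteristic equation r² - 2r - 15 = 0 factors as (r + 3)(r - 5) = 0, so r = -3, 5.
Hence y_h = C1*exp(-3*x) + C2*exp(5*x).
For the particular solution try y_p = A0 + A1*x + A2*x^2. Substituting and matching coefficients of each power of x gives A0 = 179/3375, A1 = -7/225, A2 = -2/15, so y_p = 179/3375 - 7*x/225 - 2*x^2/15.
General solution: y = 179/3375 - 7*x/225 - 2*x^2/15 + C1*exp(-3*x) + C2*exp(5*x).
Apply the initial conditions: y(0) = 179/3375 + C1 + C2 = -4 and y'(0) = -7/225 - 3*C1 + 5*C2 = 3. Solving gives C1 = -629/216, C2 = -1141/1000.

y = 179/3375 - 1141*exp(5*x)/1000 - 629*exp(-3*x)/216 - 7*x/225 - 2*x**2/15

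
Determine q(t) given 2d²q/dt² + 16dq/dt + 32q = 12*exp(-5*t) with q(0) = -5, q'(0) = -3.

Divide through by 2: q'' + 8q' + 16q = 6*exp(-5*t).
Characteristic equation r² + 8r + 16 = 0 has discriminant (8)² - 4·(16) = 0, so r = -4 is a repeated root.
Hence q_h = (C1 + C2*t)*exp(-4*t).
Try q_p = A*exp(-5*t). Substituting into the equation and dividing by exp(-5*t) gives A = 6, so q_p = 6*exp(-5*t).
General solution: q = 6*exp(-5*t) + C1*exp(-4*t) + C2*t*exp(-4*t).
Apply the initial conditions: q(0) = 6 + C1 = -5 and q'(0) = -30 + C2 - 4*C1 = -3. Solving gives C1 = -11, C2 = -17.

q = -11*exp(-4*t) + 6*exp(-5*t) - 17*t*exp(-4*t)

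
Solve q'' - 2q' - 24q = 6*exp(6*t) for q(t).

q = C1*exp(6*t) + C2*exp(-4*t) + 3*t*exp(6*t)/5

Characteristic equation r² - 2r - 24 = 0 factors as (r - 6)(r + 4) = 0, so r = 6, -4.
Hence q_h = C1*exp(6*t) + C2*exp(-4*t).
Since exp(6*t) solves the homogeneous equation (r = 6 is a root of multiplicity 1), multiply the trial by t. Try q_p = A*t*exp(6*t). Substituting into the equation and dividing by exp(6*t) gives A = 3/5, so q_p = 3*t*exp(6*t)/5.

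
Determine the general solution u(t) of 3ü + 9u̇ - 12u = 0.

Divide through by 3: u'' + 3u' - 4u = 0.
Characteristic equation r² + 3r - 4 = 0 factors as (r - 1)(r + 4) = 0, so r = 1, -4.
Hence u_h = C1*exp(t) + C2*exp(-4*t).

u = C1*exp(t) + C2*exp(-4*t)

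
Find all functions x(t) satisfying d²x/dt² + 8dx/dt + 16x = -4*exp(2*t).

x = -exp(2*t)/9 + C1*exp(-4*t) + C2*t*exp(-4*t)

Characteristic equation r² + 8r + 16 = 0 has discriminant (8)² - 4·(16) = 0, so r = -4 is a repeated root.
Hence x_h = (C1 + C2*t)*exp(-4*t).
Try x_p = A*exp(2*t). Substituting into the equation and dividing by exp(2*t) gives A = -1/9, so x_p = -exp(2*t)/9.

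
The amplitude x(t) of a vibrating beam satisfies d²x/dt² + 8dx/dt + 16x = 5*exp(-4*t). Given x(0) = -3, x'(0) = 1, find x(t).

Characteristic equation r² + 8r + 16 = 0 has discriminant (8)² - 4·(16) = 0, so r = -4 is a repeated root.
Hence x_h = (C1 + C2*t)*exp(-4*t).
Since exp(-4*t) solves the homogeneous equation (r = -4 is a root of multiplicity 2), multiply the trial by t^2. Try x_p = A*t^2*exp(-4*t). Substituting into the equation and dividing by exp(-4*t) gives A = 5/2, so x_p = 5*t^2*exp(-4*t)/2.
General solution: x = C1*exp(-4*t) + 5*t^2*exp(-4*t)/2 + C2*t*exp(-4*t).
Apply the initial conditions: x(0) = C1 = -3 and x'(0) = C2 - 4*C1 = 1. Solving gives C1 = -3, C2 = -11.

x = -3*exp(-4*t) - 11*t*exp(-4*t) + 5*t**2*exp(-4*t)/2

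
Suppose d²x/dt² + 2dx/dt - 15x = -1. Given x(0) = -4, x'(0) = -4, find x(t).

Characteristic equation r² + 2r - 15 = 0 factors as (r - 3)(r + 5) = 0, so r = 3, -5.
Hence x_h = C1*exp(3*t) + C2*exp(-5*t).
For the particular solution try x_p = A0. Substituting and matching coefficients of each power of t gives A0 = 1/15, so x_p = 1/15.
General solution: x = 1/15 + C1*exp(3*t) + C2*exp(-5*t).
Apply the initial conditions: x(0) = 1/15 + C1 + C2 = -4 and x'(0) = -5*C2 + 3*C1 = -4. Solving gives C1 = -73/24, C2 = -41/40.

x = 1/15 - 73*exp(3*t)/24 - 41*exp(-5*t)/40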